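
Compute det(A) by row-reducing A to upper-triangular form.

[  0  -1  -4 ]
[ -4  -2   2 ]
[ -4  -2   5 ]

det(A) = -12

Forward elimination:
R1 <-> R2   (pivot in column 1 was zero)
[ -4  -2   2 ]
[  0  -1  -4 ]
[ -4  -2   5 ]
R3 <- R3 - (1)*R1:  [ 0  0  3 ]
Upper-triangular form:
[ -4  -2   2 ]
[  0  -1  -4 ]
[  0   0   3 ]
det(A) = (-1)^1 * (-4) * (-1) * (3) = -12  (1 row swap -> sign -1)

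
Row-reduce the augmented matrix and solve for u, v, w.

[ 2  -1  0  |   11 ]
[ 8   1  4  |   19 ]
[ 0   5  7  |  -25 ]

Forward elimination on [A|b]:
R2 <- R2 - (4)*R1:  [   0    5    4  -25 ]
R3 <- R3 - (1)*R2:  [ 0  0  3  0 ]
Row echelon form:
[ 2  -1  0  |   11 ]
[ 0   5  4  |  -25 ]
[ 0   0  3  |    0 ]
Back-substitution:
w = (0) / 3 = 0
v = (-25 - (4)*(0)) / 5 = -5
u = (11 - (-1)*(-5)) / 2 = 3

(3, -5, 0)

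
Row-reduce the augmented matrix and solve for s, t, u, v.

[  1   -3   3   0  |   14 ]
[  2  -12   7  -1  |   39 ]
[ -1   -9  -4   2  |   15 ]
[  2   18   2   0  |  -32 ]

(-1, -2, 3, 4)

Forward elimination on [A|b]:
R2 <- R2 - (2)*R1:  [  0  -6   1  -1  11 ]
R3 <- R3 - (-1)*R1:  [   0  -12   -1    2   29 ]
R4 <- R4 - (2)*R1:  [   0   24   -4    0  -60 ]
R3 <- R3 - (2)*R2:  [  0   0  -3   4   7 ]
R4 <- R4 - (-4)*R2:  [   0    0    0   -4  -16 ]
Row echelon form:
[ 1  -3   3   0  |   14 ]
[ 0  -6   1  -1  |   11 ]
[ 0   0  -3   4  |    7 ]
[ 0   0   0  -4  |  -16 ]
Back-substitution:
v = (-16) / -4 = 4
u = (7 - (4)*(4)) / -3 = 3
t = (11 - (1)*(3) - (-1)*(4)) / -6 = -2
s = (14 - (-3)*(-2) - (3)*(3)) / 1 = -1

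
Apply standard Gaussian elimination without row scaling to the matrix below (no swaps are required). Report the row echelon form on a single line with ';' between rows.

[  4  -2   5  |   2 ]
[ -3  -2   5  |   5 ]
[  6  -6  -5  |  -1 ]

Forward elimination:
R2 <- R2 - (-3/4)*R1:  [    0  -7/2  35/4  13/2 ]
R3 <- R3 - (3/2)*R1:  [     0     -3  -25/2     -4 ]
R3 <- R3 - (6/7)*R2:  [     0      0    -20  -67/7 ]
Row echelon form:
[ 4    -2     5  |      2 ]
[ 0  -7/2  35/4  |   13/2 ]
[ 0     0   -20  |  -67/7 ]

REF = [4 -2 5 2; 0 -7/2 35/4 13/2; 0 0 -20 -67/7]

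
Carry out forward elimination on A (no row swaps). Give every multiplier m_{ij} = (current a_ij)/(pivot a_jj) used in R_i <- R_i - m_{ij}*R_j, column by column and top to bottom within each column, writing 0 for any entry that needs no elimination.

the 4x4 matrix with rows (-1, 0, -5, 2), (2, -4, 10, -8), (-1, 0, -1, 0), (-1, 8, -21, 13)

multipliers: -2, 1, 1, 0, -2, -4

Forward elimination:
R2 <- R2 - (-2)*R1:  [  0  -4   0  -4 ]
R3 <- R3 - (1)*R1:  [  0   0   4  -2 ]
R4 <- R4 - (1)*R1:  [   0    8  -16   11 ]
R3: entry in column 2 is already 0 -> m_{32} = 0 (no row operation needed)
R4 <- R4 - (-2)*R2:  [   0    0  -16    3 ]
R4 <- R4 - (-4)*R3:  [  0   0   0  -5 ]
Multipliers (in order of application): m_{21} = -2, m_{31} = 1, m_{41} = 1, m_{32} = 0, m_{42} = -2, m_{43} = -4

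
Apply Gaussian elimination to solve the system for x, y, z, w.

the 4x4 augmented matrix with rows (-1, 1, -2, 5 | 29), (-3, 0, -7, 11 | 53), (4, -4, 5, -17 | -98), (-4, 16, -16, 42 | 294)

Forward elimination on [A|b]:
R2 <- R2 - (3)*R1:  [   0   -3   -1   -4  -34 ]
R3 <- R3 - (-4)*R1:  [  0   0  -3   3  18 ]
R4 <- R4 - (4)*R1:  [   0   12   -8   22  178 ]
R4 <- R4 - (-4)*R2:  [   0    0  -12    6   42 ]
R4 <- R4 - (4)*R3:  [   0    0    0   -6  -30 ]
Row echelon form:
[ -1   1  -2   5  |   29 ]
[  0  -3  -1  -4  |  -34 ]
[  0   0  -3   3  |   18 ]
[  0   0   0  -6  |  -30 ]
Back-substitution:
w = (-30) / -6 = 5
z = (18 - (3)*(5)) / -3 = -1
y = (-34 - (-1)*(-1) - (-4)*(5)) / -3 = 5
x = (29 - (1)*(5) - (-2)*(-1) - (5)*(5)) / -1 = 3

(3, 5, -1, 5)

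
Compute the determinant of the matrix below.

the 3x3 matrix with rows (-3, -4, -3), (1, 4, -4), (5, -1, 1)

Forward elimination:
R2 <- R2 - (-1/3)*R1:  [   0  8/3   -5 ]
R3 <- R3 - (-5/3)*R1:  [     0  -23/3     -4 ]
R3 <- R3 - (-23/8)*R2:  [      0       0  -147/8 ]
Upper-triangular form:
[ -3   -4      -3 ]
[  0  8/3      -5 ]
[  0    0  -147/8 ]
det(A) = (-1)^0 * (-3) * (8/3) * (-147/8) = 147  (0 row swaps -> sign +1)

det(A) = 147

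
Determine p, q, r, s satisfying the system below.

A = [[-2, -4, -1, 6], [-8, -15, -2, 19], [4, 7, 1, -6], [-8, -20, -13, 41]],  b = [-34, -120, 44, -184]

Forward elimination on [A|b]:
R2 <- R2 - (4)*R1:  [  0   1   2  -5  16 ]
R3 <- R3 - (-2)*R1:  [   0   -1   -1    6  -24 ]
R4 <- R4 - (4)*R1:  [   0   -4   -9   17  -48 ]
R3 <- R3 - (-1)*R2:  [  0   0   1   1  -8 ]
R4 <- R4 - (-4)*R2:  [  0   0  -1  -3  16 ]
R4 <- R4 - (-1)*R3:  [  0   0   0  -2   8 ]
Row echelon form:
[ -2  -4  -1   6  |  -34 ]
[  0   1   2  -5  |   16 ]
[  0   0   1   1  |   -8 ]
[  0   0   0  -2  |    8 ]
Back-substitution:
s = (8) / -2 = -4
r = (-8 - (1)*(-4)) / 1 = -4
q = (16 - (2)*(-4) - (-5)*(-4)) / 1 = 4
p = (-34 - (-4)*(4) - (-1)*(-4) - (6)*(-4)) / -2 = -1

(-1, 4, -4, -4)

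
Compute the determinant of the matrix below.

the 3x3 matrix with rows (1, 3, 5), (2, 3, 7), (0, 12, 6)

det(A) = 18

Forward elimination:
R2 <- R2 - (2)*R1:  [  0  -3  -3 ]
R3 <- R3 - (-4)*R2:  [  0   0  -6 ]
Upper-triangular form:
[ 1   3   5 ]
[ 0  -3  -3 ]
[ 0   0  -6 ]
det(A) = (-1)^0 * (1) * (-3) * (-6) = 18  (0 row swaps -> sign +1)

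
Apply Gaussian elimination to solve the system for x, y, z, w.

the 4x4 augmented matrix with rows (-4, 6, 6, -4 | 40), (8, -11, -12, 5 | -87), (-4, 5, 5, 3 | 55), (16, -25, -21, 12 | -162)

(-4, 2, 4, 3)

Forward elimination on [A|b]:
R2 <- R2 - (-2)*R1:  [  0   1   0  -3  -7 ]
R3 <- R3 - (1)*R1:  [  0  -1  -1   7  15 ]
R4 <- R4 - (-4)*R1:  [  0  -1   3  -4  -2 ]
R3 <- R3 - (-1)*R2:  [  0   0  -1   4   8 ]
R4 <- R4 - (-1)*R2:  [  0   0   3  -7  -9 ]
R4 <- R4 - (-3)*R3:  [  0   0   0   5  15 ]
Row echelon form:
[ -4  6   6  -4  |  40 ]
[  0  1   0  -3  |  -7 ]
[  0  0  -1   4  |   8 ]
[  0  0   0   5  |  15 ]
Back-substitution:
w = (15) / 5 = 3
z = (8 - (4)*(3)) / -1 = 4
y = (-7 - (-3)*(3)) / 1 = 2
x = (40 - (6)*(2) - (6)*(4) - (-4)*(3)) / -4 = -4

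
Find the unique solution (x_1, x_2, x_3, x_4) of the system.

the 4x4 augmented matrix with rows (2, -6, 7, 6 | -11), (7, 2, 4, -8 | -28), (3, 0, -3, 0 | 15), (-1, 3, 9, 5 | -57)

Forward elimination on [A|b]:
R2 <- R2 - (7/2)*R1:  [     0     23  -41/2    -29   21/2 ]
R3 <- R3 - (3/2)*R1:  [     0      9  -27/2     -9   63/2 ]
R4 <- R4 - (-1/2)*R1:  [      0       0    25/2       8  -125/2 ]
R3 <- R3 - (9/23)*R2:  [       0        0  -126/23    54/23   630/23 ]
R4 <- R4 - (-575/252)*R3:  [      0       0       0  187/14       0 ]
Row echelon form:
[ 2  -6        7       6  |     -11 ]
[ 0  23    -41/2     -29  |    21/2 ]
[ 0   0  -126/23   54/23  |  630/23 ]
[ 0   0        0  187/14  |       0 ]
Back-substitution:
x_4 = (0) / (187/14) = 0
x_3 = (630/23 - (54/23)*(0)) / (-126/23) = -5
x_2 = (21/2 - (-41/2)*(-5) - (-29)*(0)) / 23 = -4
x_1 = (-11 - (-6)*(-4) - (7)*(-5) - (6)*(0)) / 2 = 0

(0, -4, -5, 0)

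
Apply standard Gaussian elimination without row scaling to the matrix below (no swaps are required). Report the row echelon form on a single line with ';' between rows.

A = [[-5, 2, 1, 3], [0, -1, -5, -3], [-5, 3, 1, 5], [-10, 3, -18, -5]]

Forward elimination:
R3 <- R3 - (1)*R1:  [ 0  1  0  2 ]
R4 <- R4 - (2)*R1:  [   0   -1  -20  -11 ]
R3 <- R3 - (-1)*R2:  [  0   0  -5  -1 ]
R4 <- R4 - (1)*R2:  [   0    0  -15   -8 ]
R4 <- R4 - (3)*R3:  [  0   0   0  -5 ]
Row echelon form:
[ -5   2   1   3 ]
[  0  -1  -5  -3 ]
[  0   0  -5  -1 ]
[  0   0   0  -5 ]

REF = [-5 2 1 3; 0 -1 -5 -3; 0 0 -5 -1; 0 0 0 -5]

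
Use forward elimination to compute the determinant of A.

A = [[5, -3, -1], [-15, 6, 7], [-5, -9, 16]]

Forward elimination:
R2 <- R2 - (-3)*R1:  [  0  -3   4 ]
R3 <- R3 - (-1)*R1:  [   0  -12   15 ]
R3 <- R3 - (4)*R2:  [  0   0  -1 ]
Upper-triangular form:
[ 5  -3  -1 ]
[ 0  -3   4 ]
[ 0   0  -1 ]
det(A) = (-1)^0 * (5) * (-3) * (-1) = 15  (0 row swaps -> sign +1)

det(A) = 15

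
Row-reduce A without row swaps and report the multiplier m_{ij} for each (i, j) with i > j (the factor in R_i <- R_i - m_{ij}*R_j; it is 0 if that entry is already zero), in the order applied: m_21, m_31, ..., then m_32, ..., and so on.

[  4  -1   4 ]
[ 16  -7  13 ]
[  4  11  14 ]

multipliers: 4, 1, -4

Forward elimination:
R2 <- R2 - (4)*R1:  [  0  -3  -3 ]
R3 <- R3 - (1)*R1:  [  0  12  10 ]
R3 <- R3 - (-4)*R2:  [  0   0  -2 ]
Multipliers (in order of application): m_{21} = 4, m_{31} = 1, m_{32} = -4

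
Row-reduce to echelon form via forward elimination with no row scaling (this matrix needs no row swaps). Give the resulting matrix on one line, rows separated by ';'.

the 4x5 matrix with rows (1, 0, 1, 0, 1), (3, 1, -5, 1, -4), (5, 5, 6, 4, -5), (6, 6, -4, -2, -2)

Forward elimination:
R2 <- R2 - (3)*R1:  [  0   1  -8   1  -7 ]
R3 <- R3 - (5)*R1:  [   0    5    1    4  -10 ]
R4 <- R4 - (6)*R1:  [   0    6  -10   -2   -8 ]
R3 <- R3 - (5)*R2:  [  0   0  41  -1  25 ]
R4 <- R4 - (6)*R2:  [  0   0  38  -8  34 ]
R4 <- R4 - (38/41)*R3:  [       0        0        0  -290/41   444/41 ]
Row echelon form:
[ 1  0   1        0       1 ]
[ 0  1  -8        1      -7 ]
[ 0  0  41       -1      25 ]
[ 0  0   0  -290/41  444/41 ]

REF = [1 0 1 0 1; 0 1 -8 1 -7; 0 0 41 -1 25; 0 0 0 -290/41 444/41]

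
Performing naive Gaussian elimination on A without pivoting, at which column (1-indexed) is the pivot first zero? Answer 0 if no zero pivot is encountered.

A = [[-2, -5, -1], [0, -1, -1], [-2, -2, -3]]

Naive forward elimination:
R3 <- R3 - (1)*R1:  [  0   3  -2 ]
R3 <- R3 - (-3)*R2:  [  0   0  -5 ]
All pivots nonzero; naive elimination completes without hitting a zero pivot.

first zero-pivot column = 0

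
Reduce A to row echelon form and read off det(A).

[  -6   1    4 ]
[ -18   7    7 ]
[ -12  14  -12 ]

det(A) = 120

Forward elimination:
R2 <- R2 - (3)*R1:  [  0   4  -5 ]
R3 <- R3 - (2)*R1:  [   0   12  -20 ]
R3 <- R3 - (3)*R2:  [  0   0  -5 ]
Upper-triangular form:
[ -6  1   4 ]
[  0  4  -5 ]
[  0  0  -5 ]
det(A) = (-1)^0 * (-6) * (4) * (-5) = 120  (0 row swaps -> sign +1)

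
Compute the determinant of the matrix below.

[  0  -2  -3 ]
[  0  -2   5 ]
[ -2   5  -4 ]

Forward elimination:
R1 <-> R3   (pivot in column 1 was zero)
[ -2   5  -4 ]
[  0  -2   5 ]
[  0  -2  -3 ]
R3 <- R3 - (1)*R2:  [  0   0  -8 ]
Upper-triangular form:
[ -2   5  -4 ]
[  0  -2   5 ]
[  0   0  -8 ]
det(A) = (-1)^1 * (-2) * (-2) * (-8) = 32  (1 row swap -> sign -1)

det(A) = 32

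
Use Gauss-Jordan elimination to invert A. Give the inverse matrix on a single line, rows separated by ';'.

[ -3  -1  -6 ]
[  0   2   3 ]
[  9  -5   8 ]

inverse = [-31/12 -19/6 -3/4; -9/4 -5/2 -3/4; 3/2 2 1/2]

Gauss-Jordan on [A | I]:
R1 <- (1/-3)*R1:  [    1   1/3     2  |  -1/3     0     0 ]
R3 <- R3 - (9)*R1:  [   0   -8  -10  |    3    0    1 ]
R2 <- (1/2)*R2:  [   0    1  3/2  |    0  1/2    0 ]
R1 <- R1 - (1/3)*R2:  [    1     0   3/2  |  -1/3  -1/6     0 ]
R3 <- R3 - (-8)*R2:  [ 0  0  2  |  3  4  1 ]
R3 <- (1/2)*R3:  [   0    0    1  |  3/2    2  1/2 ]
R1 <- R1 - (3/2)*R3:  [      1       0       0  |  -31/12   -19/6    -3/4 ]
R2 <- R2 - (3/2)*R3:  [    0     1     0  |  -9/4  -5/2  -3/4 ]
Right block of [I | A^{-1}] is the inverse:
[ -31/12  -19/6  -3/4 ]
[   -9/4   -5/2  -3/4 ]
[    3/2      2   1/2 ]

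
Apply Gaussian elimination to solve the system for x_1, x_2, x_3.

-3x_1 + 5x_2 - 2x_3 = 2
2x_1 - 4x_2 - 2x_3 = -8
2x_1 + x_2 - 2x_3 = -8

Forward elimination on [A|b]:
R2 <- R2 - (-2/3)*R1:  [     0   -2/3  -10/3  -20/3 ]
R3 <- R3 - (-2/3)*R1:  [     0   13/3  -10/3  -20/3 ]
R3 <- R3 - (-13/2)*R2:  [   0    0  -25  -50 ]
Row echelon form:
[ -3     5     -2  |      2 ]
[  0  -2/3  -10/3  |  -20/3 ]
[  0     0    -25  |    -50 ]
Back-substitution:
x_3 = (-50) / -25 = 2
x_2 = (-20/3 - (-10/3)*(2)) / (-2/3) = 0
x_1 = (2 - (5)*(0) - (-2)*(2)) / -3 = -2

(-2, 0, 2)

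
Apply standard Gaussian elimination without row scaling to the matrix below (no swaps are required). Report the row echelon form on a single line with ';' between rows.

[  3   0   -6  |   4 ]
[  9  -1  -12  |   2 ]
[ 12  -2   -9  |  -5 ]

Forward elimination:
R2 <- R2 - (3)*R1:  [   0   -1    6  -10 ]
R3 <- R3 - (4)*R1:  [   0   -2   15  -21 ]
R3 <- R3 - (2)*R2:  [  0   0   3  -1 ]
Row echelon form:
[ 3   0  -6  |    4 ]
[ 0  -1   6  |  -10 ]
[ 0   0   3  |   -1 ]

REF = [3 0 -6 4; 0 -1 6 -10; 0 0 3 -1]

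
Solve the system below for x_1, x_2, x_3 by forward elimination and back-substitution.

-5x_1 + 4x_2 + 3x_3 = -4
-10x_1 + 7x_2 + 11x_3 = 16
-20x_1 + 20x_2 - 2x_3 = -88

(0, -4, 4)

Forward elimination on [A|b]:
R2 <- R2 - (2)*R1:  [  0  -1   5  24 ]
R3 <- R3 - (4)*R1:  [   0    4  -14  -72 ]
R3 <- R3 - (-4)*R2:  [  0   0   6  24 ]
Row echelon form:
[ -5   4  3  |  -4 ]
[  0  -1  5  |  24 ]
[  0   0  6  |  24 ]
Back-substitution:
x_3 = (24) / 6 = 4
x_2 = (24 - (5)*(4)) / -1 = -4
x_1 = (-4 - (4)*(-4) - (3)*(4)) / -5 = 0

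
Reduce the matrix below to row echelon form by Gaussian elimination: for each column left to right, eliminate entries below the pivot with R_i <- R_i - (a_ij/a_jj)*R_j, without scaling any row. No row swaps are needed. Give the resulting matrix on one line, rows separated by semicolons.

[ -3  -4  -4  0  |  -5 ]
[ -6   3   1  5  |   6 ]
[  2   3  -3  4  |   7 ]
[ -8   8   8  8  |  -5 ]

REF = [-3 -4 -4 0 -5; 0 11 9 5 16; 0 0 -196/33 127/33 35/11; 0 0 0 12/7 -17]

Forward elimination:
R2 <- R2 - (2)*R1:  [  0  11   9   5  16 ]
R3 <- R3 - (-2/3)*R1:  [     0    1/3  -17/3      4   11/3 ]
R4 <- R4 - (8/3)*R1:  [    0  56/3  56/3     8  25/3 ]
R3 <- R3 - (1/33)*R2:  [       0        0  -196/33   127/33    35/11 ]
R4 <- R4 - (56/33)*R2:  [       0        0   112/33   -16/33  -207/11 ]
R4 <- R4 - (-4/7)*R3:  [    0     0     0  12/7   -17 ]
Row echelon form:
[ -3  -4       -4       0  |     -5 ]
[  0  11        9       5  |     16 ]
[  0   0  -196/33  127/33  |  35/11 ]
[  0   0        0    12/7  |    -17 ]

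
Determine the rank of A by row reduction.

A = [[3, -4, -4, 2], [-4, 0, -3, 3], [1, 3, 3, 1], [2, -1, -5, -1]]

rank(A) = 4

Row reduction:
R2 <- R2 - (-4/3)*R1:  [     0  -16/3  -25/3   17/3 ]
R3 <- R3 - (1/3)*R1:  [    0  13/3  13/3   1/3 ]
R4 <- R4 - (2/3)*R1:  [    0   5/3  -7/3  -7/3 ]
R3 <- R3 - (-13/16)*R2:  [      0       0  -39/16   79/16 ]
R4 <- R4 - (-5/16)*R2:  [      0       0  -79/16   -9/16 ]
R4 <- R4 - (79/39)*R3:  [       0        0        0  -412/39 ]
Row echelon form:
[ 3     -4      -4        2 ]
[ 0  -16/3   -25/3     17/3 ]
[ 0      0  -39/16    79/16 ]
[ 0      0       0  -412/39 ]
Nonzero rows / pivot columns: 4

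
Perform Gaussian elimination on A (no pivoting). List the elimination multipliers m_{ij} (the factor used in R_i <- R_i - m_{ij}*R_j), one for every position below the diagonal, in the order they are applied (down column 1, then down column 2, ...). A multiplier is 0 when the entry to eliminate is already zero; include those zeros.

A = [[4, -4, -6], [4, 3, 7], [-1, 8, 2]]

Forward elimination:
R2 <- R2 - (1)*R1:  [  0   7  13 ]
R3 <- R3 - (-1/4)*R1:  [   0    7  1/2 ]
R3 <- R3 - (1)*R2:  [     0      0  -25/2 ]
Multipliers (in order of application): m_{21} = 1, m_{31} = -1/4, m_{32} = 1

multipliers: 1, -1/4, 1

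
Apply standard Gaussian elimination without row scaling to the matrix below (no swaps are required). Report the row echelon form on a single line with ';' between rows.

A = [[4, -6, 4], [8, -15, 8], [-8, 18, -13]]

REF = [4 -6 4; 0 -3 0; 0 0 -5]

Forward elimination:
R2 <- R2 - (2)*R1:  [  0  -3   0 ]
R3 <- R3 - (-2)*R1:  [  0   6  -5 ]
R3 <- R3 - (-2)*R2:  [  0   0  -5 ]
Row echelon form:
[ 4  -6   4 ]
[ 0  -3   0 ]
[ 0   0  -5 ]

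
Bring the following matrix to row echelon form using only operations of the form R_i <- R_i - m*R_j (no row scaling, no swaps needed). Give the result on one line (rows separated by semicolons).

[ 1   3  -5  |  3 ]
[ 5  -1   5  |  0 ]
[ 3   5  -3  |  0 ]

Forward elimination:
R2 <- R2 - (5)*R1:  [   0  -16   30  -15 ]
R3 <- R3 - (3)*R1:  [  0  -4  12  -9 ]
R3 <- R3 - (1/4)*R2:  [     0      0    9/2  -21/4 ]
Row echelon form:
[ 1    3   -5  |      3 ]
[ 0  -16   30  |    -15 ]
[ 0    0  9/2  |  -21/4 ]

REF = [1 3 -5 3; 0 -16 30 -15; 0 0 9/2 -21/4]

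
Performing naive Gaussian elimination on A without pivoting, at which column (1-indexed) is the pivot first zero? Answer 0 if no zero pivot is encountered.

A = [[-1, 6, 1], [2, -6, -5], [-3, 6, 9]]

Naive forward elimination:
R2 <- R2 - (-2)*R1:  [  0   6  -3 ]
R3 <- R3 - (3)*R1:  [   0  -12    6 ]
R3 <- R3 - (-2)*R2:  [ 0  0  0 ]
Matrix at this point:
[ -1  6   1 ]
[  0  6  -3 ]
[  0  0   0 ]
Pivot entry (3,3) in the last row is zero and there are no rows below to swap with -> zero pivot in column 3 (A is singular).

first zero-pivot column = 3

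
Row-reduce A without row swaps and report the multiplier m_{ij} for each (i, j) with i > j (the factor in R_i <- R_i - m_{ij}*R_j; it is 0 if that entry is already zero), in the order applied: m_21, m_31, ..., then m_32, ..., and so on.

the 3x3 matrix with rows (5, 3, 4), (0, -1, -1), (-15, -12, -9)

multipliers: 0, -3, 3

Forward elimination:
R2: entry in column 1 is already 0 -> m_{21} = 0 (no row operation needed)
R3 <- R3 - (-3)*R1:  [  0  -3   3 ]
R3 <- R3 - (3)*R2:  [ 0  0  6 ]
Multipliers (in order of application): m_{21} = 0, m_{31} = -3, m_{32} = 3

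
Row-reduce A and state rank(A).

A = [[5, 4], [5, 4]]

rank(A) = 1

Row reduction:
R2 <- R2 - (1)*R1:  [ 0  0 ]
Row echelon form:
[ 5  4 ]
[ 0  0 ]
Nonzero rows / pivot columns: 1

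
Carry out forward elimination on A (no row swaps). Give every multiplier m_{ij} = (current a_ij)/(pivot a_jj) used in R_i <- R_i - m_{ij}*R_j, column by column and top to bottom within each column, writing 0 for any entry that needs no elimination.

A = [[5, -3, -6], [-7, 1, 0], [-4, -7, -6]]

Forward elimination:
R2 <- R2 - (-7/5)*R1:  [     0  -16/5  -42/5 ]
R3 <- R3 - (-4/5)*R1:  [     0  -47/5  -54/5 ]
R3 <- R3 - (47/16)*R2:  [     0      0  111/8 ]
Multipliers (in order of application): m_{21} = -7/5, m_{31} = -4/5, m_{32} = 47/16

multipliers: -7/5, -4/5, 47/16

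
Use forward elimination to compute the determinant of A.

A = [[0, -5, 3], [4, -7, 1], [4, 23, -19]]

Forward elimination:
R1 <-> R2   (pivot in column 1 was zero)
[ 4  -7    1 ]
[ 0  -5    3 ]
[ 4  23  -19 ]
R3 <- R3 - (1)*R1:  [   0   30  -20 ]
R3 <- R3 - (-6)*R2:  [  0   0  -2 ]
Upper-triangular form:
[ 4  -7   1 ]
[ 0  -5   3 ]
[ 0   0  -2 ]
det(A) = (-1)^1 * (4) * (-5) * (-2) = -40  (1 row swap -> sign -1)

det(A) = -40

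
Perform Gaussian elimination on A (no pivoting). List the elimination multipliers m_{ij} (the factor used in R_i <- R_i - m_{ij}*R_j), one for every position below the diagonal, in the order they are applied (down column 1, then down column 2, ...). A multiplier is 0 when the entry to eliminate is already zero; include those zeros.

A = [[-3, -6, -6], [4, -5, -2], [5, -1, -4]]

Forward elimination:
R2 <- R2 - (-4/3)*R1:  [   0  -13  -10 ]
R3 <- R3 - (-5/3)*R1:  [   0  -11  -14 ]
R3 <- R3 - (11/13)*R2:  [      0       0  -72/13 ]
Multipliers (in order of application): m_{21} = -4/3, m_{31} = -5/3, m_{32} = 11/13

multipliers: -4/3, -5/3, 11/13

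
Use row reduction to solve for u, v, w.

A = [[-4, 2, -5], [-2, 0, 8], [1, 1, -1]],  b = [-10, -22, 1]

(3, -4, -2)

Forward elimination on [A|b]:
R2 <- R2 - (1/2)*R1:  [    0    -1  21/2   -17 ]
R3 <- R3 - (-1/4)*R1:  [    0   3/2  -9/4  -3/2 ]
R3 <- R3 - (-3/2)*R2:  [    0     0  27/2   -27 ]
Row echelon form:
[ -4   2    -5  |  -10 ]
[  0  -1  21/2  |  -17 ]
[  0   0  27/2  |  -27 ]
Back-substitution:
w = (-27) / (27/2) = -2
v = (-17 - (21/2)*(-2)) / -1 = -4
u = (-10 - (2)*(-4) - (-5)*(-2)) / -4 = 3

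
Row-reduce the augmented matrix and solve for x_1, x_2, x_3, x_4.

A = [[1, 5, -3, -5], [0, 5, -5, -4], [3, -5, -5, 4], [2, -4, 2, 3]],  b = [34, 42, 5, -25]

Forward elimination on [A|b]:
R3 <- R3 - (3)*R1:  [   0  -20    4   19  -97 ]
R4 <- R4 - (2)*R1:  [   0  -14    8   13  -93 ]
R3 <- R3 - (-4)*R2:  [   0    0  -16    3   71 ]
R4 <- R4 - (-14/5)*R2:  [     0      0     -6    9/5  123/5 ]
R4 <- R4 - (3/8)*R3:  [      0       0       0   27/40  -81/40 ]
Row echelon form:
[ 1  5   -3     -5  |      34 ]
[ 0  5   -5     -4  |      42 ]
[ 0  0  -16      3  |      71 ]
[ 0  0    0  27/40  |  -81/40 ]
Back-substitution:
x_4 = (-81/40) / (27/40) = -3
x_3 = (71 - (3)*(-3)) / -16 = -5
x_2 = (42 - (-5)*(-5) - (-4)*(-3)) / 5 = 1
x_1 = (34 - (5)*(1) - (-3)*(-5) - (-5)*(-3)) / 1 = -1

(-1, 1, -5, -3)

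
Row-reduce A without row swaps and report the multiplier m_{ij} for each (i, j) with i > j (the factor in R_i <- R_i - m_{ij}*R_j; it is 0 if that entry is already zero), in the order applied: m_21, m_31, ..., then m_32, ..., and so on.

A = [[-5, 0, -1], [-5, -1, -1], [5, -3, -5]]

Forward elimination:
R2 <- R2 - (1)*R1:  [  0  -1   0 ]
R3 <- R3 - (-1)*R1:  [  0  -3  -6 ]
R3 <- R3 - (3)*R2:  [  0   0  -6 ]
Multipliers (in order of application): m_{21} = 1, m_{31} = -1, m_{32} = 3

multipliers: 1, -1, 3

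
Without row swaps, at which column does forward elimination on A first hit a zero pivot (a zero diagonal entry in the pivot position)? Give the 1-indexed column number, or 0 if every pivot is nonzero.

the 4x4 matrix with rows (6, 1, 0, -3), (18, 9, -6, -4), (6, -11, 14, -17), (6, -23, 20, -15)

Naive forward elimination:
R2 <- R2 - (3)*R1:  [  0   6  -6   5 ]
R3 <- R3 - (1)*R1:  [   0  -12   14  -14 ]
R4 <- R4 - (1)*R1:  [   0  -24   20  -12 ]
R3 <- R3 - (-2)*R2:  [  0   0   2  -4 ]
R4 <- R4 - (-4)*R2:  [  0   0  -4   8 ]
R4 <- R4 - (-2)*R3:  [ 0  0  0  0 ]
Matrix at this point:
[ 6  1   0  -3 ]
[ 0  6  -6   5 ]
[ 0  0   2  -4 ]
[ 0  0   0   0 ]
Pivot entry (4,4) in the last row is zero and there are no rows below to swap with -> zero pivot in column 4 (A is singular).

first zero-pivot column = 4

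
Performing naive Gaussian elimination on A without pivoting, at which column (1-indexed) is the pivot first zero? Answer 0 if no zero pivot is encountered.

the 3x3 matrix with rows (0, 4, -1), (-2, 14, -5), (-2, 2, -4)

Naive forward elimination:
Pivot entry (1,1) is zero but row 2 has -2 in column 1 -> naive elimination stops; a row interchange (e.g. R1 <-> R2) would be required here.

first zero-pivot column = 1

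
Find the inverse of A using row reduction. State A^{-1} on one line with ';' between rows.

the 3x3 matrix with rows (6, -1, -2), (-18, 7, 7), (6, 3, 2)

Gauss-Jordan on [A | I]:
R1 <- (1/6)*R1:  [    1  -1/6  -1/3  |   1/6     0     0 ]
R2 <- R2 - (-18)*R1:  [ 0  4  1  |  3  1  0 ]
R3 <- R3 - (6)*R1:  [  0   4   4  |  -1   0   1 ]
R2 <- (1/4)*R2:  [   0    1  1/4  |  3/4  1/4    0 ]
R1 <- R1 - (-1/6)*R2:  [     1      0  -7/24  |   7/24   1/24      0 ]
R3 <- R3 - (4)*R2:  [  0   0   3  |  -4  -1   1 ]
R3 <- (1/3)*R3:  [    0     0     1  |  -4/3  -1/3   1/3 ]
R1 <- R1 - (-7/24)*R3:  [     1      0      0  |  -7/72  -1/18   7/72 ]
R2 <- R2 - (1/4)*R3:  [     0      1      0  |  13/12    1/3  -1/12 ]
Right block of [I | A^{-1}] is the inverse:
[ -7/72  -1/18   7/72 ]
[ 13/12    1/3  -1/12 ]
[  -4/3   -1/3    1/3 ]

inverse = [-7/72 -1/18 7/72; 13/12 1/3 -1/12; -4/3 -1/3 1/3]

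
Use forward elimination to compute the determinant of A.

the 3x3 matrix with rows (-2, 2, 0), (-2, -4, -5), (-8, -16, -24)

det(A) = -48

Forward elimination:
R2 <- R2 - (1)*R1:  [  0  -6  -5 ]
R3 <- R3 - (4)*R1:  [   0  -24  -24 ]
R3 <- R3 - (4)*R2:  [  0   0  -4 ]
Upper-triangular form:
[ -2   2   0 ]
[  0  -6  -5 ]
[  0   0  -4 ]
det(A) = (-1)^0 * (-2) * (-6) * (-4) = -48  (0 row swaps -> sign +1)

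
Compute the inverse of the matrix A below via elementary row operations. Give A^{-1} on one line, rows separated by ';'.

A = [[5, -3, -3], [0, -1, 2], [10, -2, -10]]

Gauss-Jordan on [A | I]:
R1 <- (1/5)*R1:  [    1  -3/5  -3/5  |   1/5     0     0 ]
R3 <- R3 - (10)*R1:  [  0   4  -4  |  -2   0   1 ]
R2 <- (1/-1)*R2:  [  0   1  -2  |   0  -1   0 ]
R1 <- R1 - (-3/5)*R2:  [    1     0  -9/5  |   1/5  -3/5     0 ]
R3 <- R3 - (4)*R2:  [  0   0   4  |  -2   4   1 ]
R3 <- (1/4)*R3:  [    0     0     1  |  -1/2     1   1/4 ]
R1 <- R1 - (-9/5)*R3:  [     1      0      0  |  -7/10    6/5   9/20 ]
R2 <- R2 - (-2)*R3:  [   0    1    0  |   -1    1  1/2 ]
Right block of [I | A^{-1}] is the inverse:
[ -7/10  6/5  9/20 ]
[    -1    1   1/2 ]
[  -1/2    1   1/4 ]

inverse = [-7/10 6/5 9/20; -1 1 1/2; -1/2 1 1/4]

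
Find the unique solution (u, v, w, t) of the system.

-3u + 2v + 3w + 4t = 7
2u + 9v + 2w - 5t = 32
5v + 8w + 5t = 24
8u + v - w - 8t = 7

Forward elimination on [A|b]:
R2 <- R2 - (-2/3)*R1:  [     0   31/3      4   -7/3  110/3 ]
R4 <- R4 - (-8/3)*R1:  [    0  19/3     7   8/3  77/3 ]
R3 <- R3 - (15/31)*R2:  [      0       0  188/31  190/31  194/31 ]
R4 <- R4 - (19/31)*R2:  [      0       0  141/31  127/31   99/31 ]
R4 <- R4 - (3/4)*R3:  [    0     0     0  -1/2  -3/2 ]
Row echelon form:
[ -3     2       3       4  |       7 ]
[  0  31/3       4    -7/3  |   110/3 ]
[  0     0  188/31  190/31  |  194/31 ]
[  0     0       0    -1/2  |    -3/2 ]
Back-substitution:
t = (-3/2) / (-1/2) = 3
w = (194/31 - (190/31)*(3)) / (188/31) = -2
v = (110/3 - (4)*(-2) - (-7/3)*(3)) / (31/3) = 5
u = (7 - (2)*(5) - (3)*(-2) - (4)*(3)) / -3 = 3

(3, 5, -2, 3)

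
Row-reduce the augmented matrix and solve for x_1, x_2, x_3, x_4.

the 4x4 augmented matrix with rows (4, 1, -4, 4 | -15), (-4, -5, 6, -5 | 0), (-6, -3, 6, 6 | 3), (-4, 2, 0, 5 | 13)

(-2, 5, 2, -1)

Forward elimination on [A|b]:
R2 <- R2 - (-1)*R1:  [   0   -4    2   -1  -15 ]
R3 <- R3 - (-3/2)*R1:  [     0   -3/2      0     12  -39/2 ]
R4 <- R4 - (-1)*R1:  [  0   3  -4   9  -2 ]
R3 <- R3 - (3/8)*R2:  [      0       0    -3/4    99/8  -111/8 ]
R4 <- R4 - (-3/4)*R2:  [     0      0   -5/2   33/4  -53/4 ]
R4 <- R4 - (10/3)*R3:  [   0    0    0  -33   33 ]
Row echelon form:
[ 4   1    -4     4  |     -15 ]
[ 0  -4     2    -1  |     -15 ]
[ 0   0  -3/4  99/8  |  -111/8 ]
[ 0   0     0   -33  |      33 ]
Back-substitution:
x_4 = (33) / -33 = -1
x_3 = (-111/8 - (99/8)*(-1)) / (-3/4) = 2
x_2 = (-15 - (2)*(2) - (-1)*(-1)) / -4 = 5
x_1 = (-15 - (1)*(5) - (-4)*(2) - (4)*(-1)) / 4 = -2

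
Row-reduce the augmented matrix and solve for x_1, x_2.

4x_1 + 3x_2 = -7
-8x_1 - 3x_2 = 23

Forward elimination on [A|b]:
R2 <- R2 - (-2)*R1:  [ 0  3  9 ]
Row echelon form:
[ 4  3  |  -7 ]
[ 0  3  |   9 ]
Back-substitution:
x_2 = (9) / 3 = 3
x_1 = (-7 - (3)*(3)) / 4 = -4

(-4, 3)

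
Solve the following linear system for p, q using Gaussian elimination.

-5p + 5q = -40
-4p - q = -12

Forward elimination on [A|b]:
R2 <- R2 - (4/5)*R1:  [  0  -5  20 ]
Row echelon form:
[ -5   5  |  -40 ]
[  0  -5  |   20 ]
Back-substitution:
q = (20) / -5 = -4
p = (-40 - (5)*(-4)) / -5 = 4

(4, -4)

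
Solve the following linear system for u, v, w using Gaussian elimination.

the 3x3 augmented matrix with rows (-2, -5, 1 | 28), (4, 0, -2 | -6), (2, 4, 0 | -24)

Forward elimination on [A|b]:
R2 <- R2 - (-2)*R1:  [   0  -10    0   50 ]
R3 <- R3 - (-1)*R1:  [  0  -1   1   4 ]
R3 <- R3 - (1/10)*R2:  [  0   0   1  -1 ]
Row echelon form:
[ -2   -5  1  |  28 ]
[  0  -10  0  |  50 ]
[  0    0  1  |  -1 ]
Back-substitution:
w = (-1) / 1 = -1
v = (50) / -10 = -5
u = (28 - (-5)*(-5) - (1)*(-1)) / -2 = -2

(-2, -5, -1)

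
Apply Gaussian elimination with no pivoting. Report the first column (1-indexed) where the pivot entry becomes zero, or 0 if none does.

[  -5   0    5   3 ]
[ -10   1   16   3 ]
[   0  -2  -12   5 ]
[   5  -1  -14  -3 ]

first zero-pivot column = 3

Naive forward elimination:
R2 <- R2 - (2)*R1:  [  0   1   6  -3 ]
R4 <- R4 - (-1)*R1:  [  0  -1  -9   0 ]
R3 <- R3 - (-2)*R2:  [  0   0   0  -1 ]
R4 <- R4 - (-1)*R2:  [  0   0  -3  -3 ]
Matrix at this point:
[ -5  0   5   3 ]
[  0  1   6  -3 ]
[  0  0   0  -1 ]
[  0  0  -3  -3 ]
Pivot entry (3,3) is zero but row 4 has -3 in column 3 -> naive elimination stops; a row interchange (e.g. R3 <-> R4) would be required here.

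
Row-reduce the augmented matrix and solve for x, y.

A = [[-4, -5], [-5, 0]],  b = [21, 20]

(-4, -1)

Forward elimination on [A|b]:
R2 <- R2 - (5/4)*R1:  [     0   25/4  -25/4 ]
Row echelon form:
[ -4    -5  |     21 ]
[  0  25/4  |  -25/4 ]
Back-substitution:
y = (-25/4) / (25/4) = -1
x = (21 - (-5)*(-1)) / -4 = -4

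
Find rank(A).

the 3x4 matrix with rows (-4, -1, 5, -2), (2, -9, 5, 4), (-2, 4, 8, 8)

rank(A) = 3

Row reduction:
R2 <- R2 - (-1/2)*R1:  [     0  -19/2   15/2      3 ]
R3 <- R3 - (1/2)*R1:  [    0   9/2  11/2     9 ]
R3 <- R3 - (-9/19)*R2:  [      0       0  172/19  198/19 ]
Row echelon form:
[ -4     -1       5      -2 ]
[  0  -19/2    15/2       3 ]
[  0      0  172/19  198/19 ]
Nonzero rows / pivot columns: 3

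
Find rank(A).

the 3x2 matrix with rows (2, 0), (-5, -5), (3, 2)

rank(A) = 2

Row reduction:
R2 <- R2 - (-5/2)*R1:  [  0  -5 ]
R3 <- R3 - (3/2)*R1:  [ 0  2 ]
R3 <- R3 - (-2/5)*R2:  [ 0  0 ]
Row echelon form:
[ 2   0 ]
[ 0  -5 ]
[ 0   0 ]
Nonzero rows / pivot columns: 2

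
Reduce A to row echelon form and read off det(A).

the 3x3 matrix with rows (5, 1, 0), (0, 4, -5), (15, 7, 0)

Forward elimination:
R3 <- R3 - (3)*R1:  [ 0  4  0 ]
R3 <- R3 - (1)*R2:  [ 0  0  5 ]
Upper-triangular form:
[ 5  1   0 ]
[ 0  4  -5 ]
[ 0  0   5 ]
det(A) = (-1)^0 * (5) * (4) * (5) = 100  (0 row swaps -> sign +1)

det(A) = 100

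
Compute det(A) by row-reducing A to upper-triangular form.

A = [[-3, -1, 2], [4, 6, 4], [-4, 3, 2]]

det(A) = 96

Forward elimination:
R2 <- R2 - (-4/3)*R1:  [    0  14/3  20/3 ]
R3 <- R3 - (4/3)*R1:  [    0  13/3  -2/3 ]
R3 <- R3 - (13/14)*R2:  [     0      0  -48/7 ]
Upper-triangular form:
[ -3    -1      2 ]
[  0  14/3   20/3 ]
[  0     0  -48/7 ]
det(A) = (-1)^0 * (-3) * (14/3) * (-48/7) = 96  (0 row swaps -> sign +1)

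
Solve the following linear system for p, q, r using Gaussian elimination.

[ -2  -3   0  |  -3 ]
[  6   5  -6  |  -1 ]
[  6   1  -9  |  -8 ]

(0, 1, 1)

Forward elimination on [A|b]:
R2 <- R2 - (-3)*R1:  [   0   -4   -6  -10 ]
R3 <- R3 - (-3)*R1:  [   0   -8   -9  -17 ]
R3 <- R3 - (2)*R2:  [ 0  0  3  3 ]
Row echelon form:
[ -2  -3   0  |   -3 ]
[  0  -4  -6  |  -10 ]
[  0   0   3  |    3 ]
Back-substitution:
r = (3) / 3 = 1
q = (-10 - (-6)*(1)) / -4 = 1
p = (-3 - (-3)*(1)) / -2 = 0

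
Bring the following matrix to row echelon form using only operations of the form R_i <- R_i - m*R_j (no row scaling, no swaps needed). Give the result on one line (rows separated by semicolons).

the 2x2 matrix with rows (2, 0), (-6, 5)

Forward elimination:
R2 <- R2 - (-3)*R1:  [ 0  5 ]
Row echelon form:
[ 2  0 ]
[ 0  5 ]

REF = [2 0; 0 5]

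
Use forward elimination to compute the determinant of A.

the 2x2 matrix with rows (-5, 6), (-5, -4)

Forward elimination:
R2 <- R2 - (1)*R1:  [   0  -10 ]
Upper-triangular form:
[ -5    6 ]
[  0  -10 ]
det(A) = (-1)^0 * (-5) * (-10) = 50  (0 row swaps -> sign +1)

det(A) = 50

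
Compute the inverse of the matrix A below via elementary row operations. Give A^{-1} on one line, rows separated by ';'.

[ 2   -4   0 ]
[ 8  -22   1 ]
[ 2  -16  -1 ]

inverse = [19/18 -1/9 -1/9; 5/18 -1/18 -1/18; -7/3 2/3 -1/3]

Gauss-Jordan on [A | I]:
R1 <- (1/2)*R1:  [   1   -2    0  |  1/2    0    0 ]
R2 <- R2 - (8)*R1:  [  0  -6   1  |  -4   1   0 ]
R3 <- R3 - (2)*R1:  [   0  -12   -1  |   -1    0    1 ]
R2 <- (1/-6)*R2:  [    0     1  -1/6  |   2/3  -1/6     0 ]
R1 <- R1 - (-2)*R2:  [    1     0  -1/3  |  11/6  -1/3     0 ]
R3 <- R3 - (-12)*R2:  [  0   0  -3  |   7  -2   1 ]
R3 <- (1/-3)*R3:  [    0     0     1  |  -7/3   2/3  -1/3 ]
R1 <- R1 - (-1/3)*R3:  [     1      0      0  |  19/18   -1/9   -1/9 ]
R2 <- R2 - (-1/6)*R3:  [     0      1      0  |   5/18  -1/18  -1/18 ]
Right block of [I | A^{-1}] is the inverse:
[ 19/18   -1/9   -1/9 ]
[  5/18  -1/18  -1/18 ]
[  -7/3    2/3   -1/3 ]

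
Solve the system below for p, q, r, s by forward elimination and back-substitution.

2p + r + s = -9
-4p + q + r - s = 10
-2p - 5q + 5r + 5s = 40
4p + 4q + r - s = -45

(-5, -5, -2, 3)

Forward elimination on [A|b]:
R2 <- R2 - (-2)*R1:  [  0   1   3   1  -8 ]
R3 <- R3 - (-1)*R1:  [  0  -5   6   6  31 ]
R4 <- R4 - (2)*R1:  [   0    4   -1   -3  -27 ]
R3 <- R3 - (-5)*R2:  [  0   0  21  11  -9 ]
R4 <- R4 - (4)*R2:  [   0    0  -13   -7    5 ]
R4 <- R4 - (-13/21)*R3:  [     0      0      0  -4/21   -4/7 ]
Row echelon form:
[ 2  0   1      1  |    -9 ]
[ 0  1   3      1  |    -8 ]
[ 0  0  21     11  |    -9 ]
[ 0  0   0  -4/21  |  -4/7 ]
Back-substitution:
s = (-4/7) / (-4/21) = 3
r = (-9 - (11)*(3)) / 21 = -2
q = (-8 - (3)*(-2) - (1)*(3)) / 1 = -5
p = (-9 - (1)*(-2) - (1)*(3)) / 2 = -5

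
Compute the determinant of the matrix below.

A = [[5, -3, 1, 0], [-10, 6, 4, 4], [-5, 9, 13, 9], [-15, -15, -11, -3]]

det(A) = -180

Forward elimination:
R2 <- R2 - (-2)*R1:  [ 0  0  6  4 ]
R3 <- R3 - (-1)*R1:  [  0   6  14   9 ]
R4 <- R4 - (-3)*R1:  [   0  -24   -8   -3 ]
R2 <-> R3   (pivot in column 2 was zero)
[ 5   -3   1   0 ]
[ 0    6  14   9 ]
[ 0    0   6   4 ]
[ 0  -24  -8  -3 ]
R4 <- R4 - (-4)*R2:  [  0   0  48  33 ]
R4 <- R4 - (8)*R3:  [ 0  0  0  1 ]
Upper-triangular form:
[ 5  -3   1  0 ]
[ 0   6  14  9 ]
[ 0   0   6  4 ]
[ 0   0   0  1 ]
det(A) = (-1)^1 * (5) * (6) * (6) * (1) = -180  (1 row swap -> sign -1)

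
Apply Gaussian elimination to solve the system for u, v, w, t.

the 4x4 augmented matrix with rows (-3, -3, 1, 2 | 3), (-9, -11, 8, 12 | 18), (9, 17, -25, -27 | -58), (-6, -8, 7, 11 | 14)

Forward elimination on [A|b]:
R2 <- R2 - (3)*R1:  [  0  -2   5   6   9 ]
R3 <- R3 - (-3)*R1:  [   0    8  -22  -21  -49 ]
R4 <- R4 - (2)*R1:  [  0  -2   5   7   8 ]
R3 <- R3 - (-4)*R2:  [   0    0   -2    3  -13 ]
R4 <- R4 - (1)*R2:  [  0   0   0   1  -1 ]
Row echelon form:
[ -3  -3   1  2  |    3 ]
[  0  -2   5  6  |    9 ]
[  0   0  -2  3  |  -13 ]
[  0   0   0  1  |   -1 ]
Back-substitution:
t = (-1) / 1 = -1
w = (-13 - (3)*(-1)) / -2 = 5
v = (9 - (5)*(5) - (6)*(-1)) / -2 = 5
u = (3 - (-3)*(5) - (1)*(5) - (2)*(-1)) / -3 = -5

(-5, 5, 5, -1)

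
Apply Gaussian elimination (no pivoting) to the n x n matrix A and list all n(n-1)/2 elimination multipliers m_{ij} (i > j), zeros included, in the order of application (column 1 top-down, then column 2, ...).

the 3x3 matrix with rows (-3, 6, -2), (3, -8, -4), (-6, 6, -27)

multipliers: -1, 2, 3

Forward elimination:
R2 <- R2 - (-1)*R1:  [  0  -2  -6 ]
R3 <- R3 - (2)*R1:  [   0   -6  -23 ]
R3 <- R3 - (3)*R2:  [  0   0  -5 ]
Multipliers (in order of application): m_{21} = -1, m_{31} = 2, m_{32} = 3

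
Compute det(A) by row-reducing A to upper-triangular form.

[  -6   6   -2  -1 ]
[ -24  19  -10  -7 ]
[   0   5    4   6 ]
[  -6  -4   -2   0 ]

det(A) = 60

Forward elimination:
R2 <- R2 - (4)*R1:  [  0  -5  -2  -3 ]
R4 <- R4 - (1)*R1:  [   0  -10    0    1 ]
R3 <- R3 - (-1)*R2:  [ 0  0  2  3 ]
R4 <- R4 - (2)*R2:  [ 0  0  4  7 ]
R4 <- R4 - (2)*R3:  [ 0  0  0  1 ]
Upper-triangular form:
[ -6   6  -2  -1 ]
[  0  -5  -2  -3 ]
[  0   0   2   3 ]
[  0   0   0   1 ]
det(A) = (-1)^0 * (-6) * (-5) * (2) * (1) = 60  (0 row swaps -> sign +1)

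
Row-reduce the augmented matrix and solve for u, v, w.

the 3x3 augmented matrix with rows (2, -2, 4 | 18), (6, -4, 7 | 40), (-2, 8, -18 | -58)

(3, -2, 2)

Forward elimination on [A|b]:
R2 <- R2 - (3)*R1:  [   0    2   -5  -14 ]
R3 <- R3 - (-1)*R1:  [   0    6  -14  -40 ]
R3 <- R3 - (3)*R2:  [ 0  0  1  2 ]
Row echelon form:
[ 2  -2   4  |   18 ]
[ 0   2  -5  |  -14 ]
[ 0   0   1  |    2 ]
Back-substitution:
w = (2) / 1 = 2
v = (-14 - (-5)*(2)) / 2 = -2
u = (18 - (-2)*(-2) - (4)*(2)) / 2 = 3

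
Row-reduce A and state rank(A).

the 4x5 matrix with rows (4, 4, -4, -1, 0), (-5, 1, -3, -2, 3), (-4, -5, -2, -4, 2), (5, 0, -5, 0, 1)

rank(A) = 4

Row reduction:
R2 <- R2 - (-5/4)*R1:  [     0      6     -8  -13/4      3 ]
R3 <- R3 - (-1)*R1:  [  0  -1  -6  -5   2 ]
R4 <- R4 - (5/4)*R1:  [   0   -5    0  5/4    1 ]
R3 <- R3 - (-1/6)*R2:  [       0        0    -22/3  -133/24      5/2 ]
R4 <- R4 - (-5/6)*R2:  [      0       0   -20/3  -35/24     7/2 ]
R4 <- R4 - (10/11)*R3:  [      0       0       0  315/88   27/22 ]
Row echelon form:
[ 4  4     -4       -1      0 ]
[ 0  6     -8    -13/4      3 ]
[ 0  0  -22/3  -133/24    5/2 ]
[ 0  0      0   315/88  27/22 ]
Nonzero rows / pivot columns: 4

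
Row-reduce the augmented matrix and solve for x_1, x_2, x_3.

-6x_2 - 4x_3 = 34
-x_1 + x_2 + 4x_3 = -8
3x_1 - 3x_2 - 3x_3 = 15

Forward elimination on [A|b]:
R1 <-> R2   (pivot in column 1 was zero)
[ -1   1   4  -8 ]
[  0  -6  -4  34 ]
[  3  -3  -3  15 ]
R3 <- R3 - (-3)*R1:  [  0   0   9  -9 ]
Row echelon form:
[ -1   1   4  |  -8 ]
[  0  -6  -4  |  34 ]
[  0   0   9  |  -9 ]
Back-substitution:
x_3 = (-9) / 9 = -1
x_2 = (34 - (-4)*(-1)) / -6 = -5
x_1 = (-8 - (1)*(-5) - (4)*(-1)) / -1 = -1

(-1, -5, -1)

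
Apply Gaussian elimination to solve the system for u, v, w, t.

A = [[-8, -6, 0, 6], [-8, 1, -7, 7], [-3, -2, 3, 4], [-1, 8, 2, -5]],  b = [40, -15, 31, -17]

(-2, -3, 5, 1)

Forward elimination on [A|b]:
R2 <- R2 - (1)*R1:  [   0    7   -7    1  -55 ]
R3 <- R3 - (3/8)*R1:  [   0  1/4    3  7/4   16 ]
R4 <- R4 - (1/8)*R1:  [     0   35/4      2  -23/4    -22 ]
R3 <- R3 - (1/28)*R2:  [      0       0    13/4    12/7  503/28 ]
R4 <- R4 - (5/4)*R2:  [     0      0   43/4     -7  187/4 ]
R4 <- R4 - (43/13)*R3:  [        0         0         0  -1153/91  -1153/91 ]
Row echelon form:
[ -8  -6     0         6  |        40 ]
[  0   7    -7         1  |       -55 ]
[  0   0  13/4      12/7  |    503/28 ]
[  0   0     0  -1153/91  |  -1153/91 ]
Back-substitution:
t = (-1153/91) / (-1153/91) = 1
w = (503/28 - (12/7)*(1)) / (13/4) = 5
v = (-55 - (-7)*(5) - (1)*(1)) / 7 = -3
u = (40 - (-6)*(-3) - (6)*(1)) / -8 = -2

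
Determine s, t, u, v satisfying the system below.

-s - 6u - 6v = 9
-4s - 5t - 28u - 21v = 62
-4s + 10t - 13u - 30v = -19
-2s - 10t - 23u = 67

(3, -5, -1, -1)

Forward elimination on [A|b]:
R2 <- R2 - (4)*R1:  [  0  -5  -4   3  26 ]
R3 <- R3 - (4)*R1:  [   0   10   11   -6  -55 ]
R4 <- R4 - (2)*R1:  [   0  -10  -11   12   49 ]
R3 <- R3 - (-2)*R2:  [  0   0   3   0  -3 ]
R4 <- R4 - (2)*R2:  [  0   0  -3   6  -3 ]
R4 <- R4 - (-1)*R3:  [  0   0   0   6  -6 ]
Row echelon form:
[ -1   0  -6  -6  |   9 ]
[  0  -5  -4   3  |  26 ]
[  0   0   3   0  |  -3 ]
[  0   0   0   6  |  -6 ]
Back-substitution:
v = (-6) / 6 = -1
u = (-3) / 3 = -1
t = (26 - (-4)*(-1) - (3)*(-1)) / -5 = -5
s = (9 - (-6)*(-1) - (-6)*(-1)) / -1 = 3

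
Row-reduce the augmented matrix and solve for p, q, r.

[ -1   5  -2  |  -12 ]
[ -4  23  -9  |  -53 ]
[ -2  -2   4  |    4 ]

Forward elimination on [A|b]:
R2 <- R2 - (4)*R1:  [  0   3  -1  -5 ]
R3 <- R3 - (2)*R1:  [   0  -12    8   28 ]
R3 <- R3 - (-4)*R2:  [ 0  0  4  8 ]
Row echelon form:
[ -1  5  -2  |  -12 ]
[  0  3  -1  |   -5 ]
[  0  0   4  |    8 ]
Back-substitution:
r = (8) / 4 = 2
q = (-5 - (-1)*(2)) / 3 = -1
p = (-12 - (5)*(-1) - (-2)*(2)) / -1 = 3

(3, -1, 2)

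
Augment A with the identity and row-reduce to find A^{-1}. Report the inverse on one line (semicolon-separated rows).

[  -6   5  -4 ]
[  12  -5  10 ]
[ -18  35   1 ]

Gauss-Jordan on [A | I]:
R1 <- (1/-6)*R1:  [    1  -5/6   2/3  |  -1/6     0     0 ]
R2 <- R2 - (12)*R1:  [ 0  5  2  |  2  1  0 ]
R3 <- R3 - (-18)*R1:  [  0  20  13  |  -3   0   1 ]
R2 <- (1/5)*R2:  [   0    1  2/5  |  2/5  1/5    0 ]
R1 <- R1 - (-5/6)*R2:  [   1    0    1  |  1/6  1/6    0 ]
R3 <- R3 - (20)*R2:  [   0    0    5  |  -11   -4    1 ]
R3 <- (1/5)*R3:  [     0      0      1  |  -11/5   -4/5    1/5 ]
R1 <- R1 - (1)*R3:  [     1      0      0  |  71/30  29/30   -1/5 ]
R2 <- R2 - (2/5)*R3:  [     0      1      0  |  32/25  13/25  -2/25 ]
Right block of [I | A^{-1}] is the inverse:
[ 71/30  29/30   -1/5 ]
[ 32/25  13/25  -2/25 ]
[ -11/5   -4/5    1/5 ]

inverse = [71/30 29/30 -1/5; 32/25 13/25 -2/25; -11/5 -4/5 1/5]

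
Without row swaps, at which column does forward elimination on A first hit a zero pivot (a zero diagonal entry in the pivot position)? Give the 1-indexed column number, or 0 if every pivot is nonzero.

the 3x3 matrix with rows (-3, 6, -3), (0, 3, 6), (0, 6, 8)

first zero-pivot column = 0

Naive forward elimination:
R3 <- R3 - (2)*R2:  [  0   0  -4 ]
All pivots nonzero; naive elimination completes without hitting a zero pivot.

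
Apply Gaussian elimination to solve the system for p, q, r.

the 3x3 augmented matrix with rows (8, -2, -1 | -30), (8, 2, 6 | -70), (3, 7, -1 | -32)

(-5, -3, -4)

Forward elimination on [A|b]:
R2 <- R2 - (1)*R1:  [   0    4    7  -40 ]
R3 <- R3 - (3/8)*R1:  [     0   31/4   -5/8  -83/4 ]
R3 <- R3 - (31/16)*R2:  [       0        0  -227/16    227/4 ]
Row echelon form:
[ 8  -2       -1  |    -30 ]
[ 0   4        7  |    -40 ]
[ 0   0  -227/16  |  227/4 ]
Back-substitution:
r = (227/4) / (-227/16) = -4
q = (-40 - (7)*(-4)) / 4 = -3
p = (-30 - (-2)*(-3) - (-1)*(-4)) / 8 = -5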